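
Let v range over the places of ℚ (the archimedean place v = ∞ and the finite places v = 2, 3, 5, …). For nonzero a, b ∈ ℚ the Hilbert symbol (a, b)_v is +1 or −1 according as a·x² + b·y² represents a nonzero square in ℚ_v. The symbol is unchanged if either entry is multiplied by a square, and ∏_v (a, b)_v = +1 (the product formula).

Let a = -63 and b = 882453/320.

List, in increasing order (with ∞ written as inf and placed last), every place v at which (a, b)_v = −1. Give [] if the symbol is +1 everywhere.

[3, 5, 13, 17]

(a, b) ≡ (-7, 36465) mod (ℚ^×)²; places V = {2, 3, 5, 7, 11, 13, 17, ∞}.
(a,b)_13: α=0, u≡2; β=1, v≡1 (mod 13); (2|13)=-1, (1|13)=+1; sign (−1)^0·-1^1·+1^0 = -1.
(a,b)_7: α=1, u≡5; β=0, v≡1 (mod 7); (5|7)=-1, (1|7)=+1; sign (−1)^0·-1^0·+1^1 = +1.
(a,b)_17: α=0, u≡5; β=1, v≡3 (mod 17); (5|17)=-1, (3|17)=-1; sign (−1)^0·-1^1·-1^0 = -1.
(a,b)_3: α=2, u≡2; β=1, v≡2 (mod 3); (2|3)=-1, (2|3)=-1; sign (−1)^0·-1^1·-1^2 = -1.
(a,b)_2: α=0, β=-6; u≡1, v≡1 (mod 8); ε(u)ε(v)=0·0, αω(v)=0·0, βω(u)=-6·0; sum ≡ 0  ⇒  +1.
(a,b)_∞: sgn(-7)=−, sgn(36465)=+, so +1.
(a,b)_5: α=0, u≡2; β=-1, v≡2 (mod 5); (2|5)=-1, (2|5)=-1; sign (−1)^0·-1^-1·-1^0 = -1.
(a,b)_11: α=0, u≡3; β=3, v≡3 (mod 11); (3|11)=+1, (3|11)=+1; sign (−1)^0·+1^3·+1^0 = +1.
(-7, 36465 / ℚ) ramifies at {3, 5, 13, 17}: a division algebra.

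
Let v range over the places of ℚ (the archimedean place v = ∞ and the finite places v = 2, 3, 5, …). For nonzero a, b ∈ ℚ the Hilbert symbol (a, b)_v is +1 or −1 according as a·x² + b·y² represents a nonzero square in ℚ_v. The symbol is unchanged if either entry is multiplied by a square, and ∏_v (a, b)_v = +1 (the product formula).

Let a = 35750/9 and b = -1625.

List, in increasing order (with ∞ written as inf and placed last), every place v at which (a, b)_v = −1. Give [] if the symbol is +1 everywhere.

(a, b) ≡ (1430, -65) mod (ℚ^×)²; places V = {2, 3, 5, 11, 13, ∞}.
(a,b)_11: α=1, u≡3; β=0, v≡3 (mod 11); (3|11)=+1, (3|11)=+1; sign (−1)^0·+1^0·+1^1 = +1.
(a,b)_∞: sgn(1430)=+, sgn(-65)=−, so +1.
(a,b)_3: α=-2, u≡2; β=0, v≡1 (mod 3); (2|3)=-1, (1|3)=+1; sign (−1)^0·-1^0·+1^-2 = +1.
(a,b)_5: α=3, u≡4; β=3, v≡2 (mod 5); (4|5)=+1, (2|5)=-1; sign (−1)^0·+1^3·-1^3 = -1.
(a,b)_2: α=1, β=0; u≡3, v≡7 (mod 8); ε(u)ε(v)=1·1, αω(v)=1·0, βω(u)=0·1; sum ≡ 1  ⇒  -1.
(a,b)_13: α=1, u≡8; β=1, v≡5 (mod 13); (8|13)=-1, (5|13)=-1; sign (−1)^0·-1^1·-1^1 = +1.
|Ram(1430, -65)| = 2, even; anisotropic at {2, 5}.

[2, 5]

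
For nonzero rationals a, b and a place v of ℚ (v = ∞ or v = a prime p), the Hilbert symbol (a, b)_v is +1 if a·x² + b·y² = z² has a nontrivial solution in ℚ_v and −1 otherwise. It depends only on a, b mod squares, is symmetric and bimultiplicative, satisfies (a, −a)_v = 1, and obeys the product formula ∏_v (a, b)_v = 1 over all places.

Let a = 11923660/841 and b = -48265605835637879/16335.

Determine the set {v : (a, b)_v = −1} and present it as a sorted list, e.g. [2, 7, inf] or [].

[2, 13]

(a, b) ≡ (115, -62985) mod (ℚ^×)²; places V = {2, 3, 5, 7, 11, 13, 17, 19, 23, 29, ∞}.
(a,b)_17: α=0, u≡8; β=3, v≡9 (mod 17); (8|17)=+1, (9|17)=+1; sign (−1)^0·+1^3·+1^0 = +1.
(a,b)_23: α=3, u≡17; β=4, v≡13 (mod 23); (17|23)=-1, (13|23)=+1; sign (−1)^0·-1^4·+1^3 = +1.
(a,b)_29: α=-2, u≡20; β=2, v≡17 (mod 29); (20|29)=+1, (17|29)=-1; sign (−1)^0·+1^2·-1^-2 = +1.
(a,b)_5: α=1, u≡2; β=-1, v≡3 (mod 5); (2|5)=-1, (3|5)=-1; sign (−1)^0·-1^-1·-1^1 = +1.
(a,b)_11: α=0, u≡9; β=-2, v≡5 (mod 11); (9|11)=+1, (5|11)=+1; sign (−1)^0·+1^-2·+1^0 = +1.
(a,b)_7: α=2, u≡6; β=0, v≡1 (mod 7); (6|7)=-1, (1|7)=+1; sign (−1)^0·-1^0·+1^2 = +1.
(a,b)_∞: sgn(115)=+, sgn(-62985)=−, so +1.
(a,b)_2: α=2, β=0; u≡3, v≡7 (mod 8); ε(u)ε(v)=1·1, αω(v)=2·0, βω(u)=0·1; sum ≡ 1  ⇒  -1.
(a,b)_19: α=0, u≡4; β=1, v≡10 (mod 19); (4|19)=+1, (10|19)=-1; sign (−1)^0·+1^1·-1^0 = +1.
(a,b)_13: α=0, u≡11; β=3, v≡12 (mod 13); (11|13)=-1, (12|13)=+1; sign (−1)^0·-1^3·+1^0 = -1.
(a,b)_3: α=0, u≡1; β=-3, v≡2 (mod 3); (1|3)=+1, (2|3)=-1; sign (−1)^0·+1^-3·-1^0 = +1.
(115, -62985 / ℚ) ramifies at {2, 13}: a division algebra.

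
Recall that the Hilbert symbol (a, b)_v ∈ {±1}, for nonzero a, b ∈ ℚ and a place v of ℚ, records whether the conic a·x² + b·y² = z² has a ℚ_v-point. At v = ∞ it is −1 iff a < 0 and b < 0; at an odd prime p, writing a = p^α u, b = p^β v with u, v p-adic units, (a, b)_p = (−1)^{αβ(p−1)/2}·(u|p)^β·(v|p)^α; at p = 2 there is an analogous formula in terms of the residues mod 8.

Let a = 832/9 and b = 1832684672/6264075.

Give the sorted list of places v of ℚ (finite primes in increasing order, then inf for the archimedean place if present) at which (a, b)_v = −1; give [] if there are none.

(a, b) ≡ (13, 10374) mod (ℚ^×)²; places V = {2, 3, 5, 7, 13, 17, 19, ∞}.
(a,b)_7: α=0, u≡3; β=3, v≡3 (mod 7); (3|7)=-1, (3|7)=-1; sign (−1)^0·-1^3·-1^0 = -1.
(a,b)_∞: sgn(13)=+, sgn(10374)=+, so +1.
(a,b)_5: α=0, u≡3; β=-2, v≡4 (mod 5); (3|5)=-1, (4|5)=+1; sign (−1)^0·-1^-2·+1^0 = +1.
(a,b)_2: α=6, β=7; u≡5, v≡3 (mod 8); ε(u)ε(v)=0·1, αω(v)=6·1, βω(u)=7·1; sum ≡ 1  ⇒  -1.
(a,b)_13: α=1, u≡10; β=3, v≡8 (mod 13); (10|13)=+1, (8|13)=-1; sign (−1)^0·+1^3·-1^1 = -1.
(a,b)_19: α=0, u≡8; β=1, v≡18 (mod 19); (8|19)=-1, (18|19)=-1; sign (−1)^0·-1^1·-1^0 = -1.
(a,b)_17: α=0, u≡15; β=-4, v≡9 (mod 17); (15|17)=+1, (9|17)=+1; sign (−1)^0·+1^-4·+1^0 = +1.
(a,b)_3: α=-2, u≡1; β=-1, v≡2 (mod 3); (1|3)=+1, (2|3)=-1; sign (−1)^0·+1^-1·-1^-2 = +1.
(13, 10374 / ℚ) ramifies at {2, 7, 13, 19}: a division algebra.

[2, 7, 13, 19]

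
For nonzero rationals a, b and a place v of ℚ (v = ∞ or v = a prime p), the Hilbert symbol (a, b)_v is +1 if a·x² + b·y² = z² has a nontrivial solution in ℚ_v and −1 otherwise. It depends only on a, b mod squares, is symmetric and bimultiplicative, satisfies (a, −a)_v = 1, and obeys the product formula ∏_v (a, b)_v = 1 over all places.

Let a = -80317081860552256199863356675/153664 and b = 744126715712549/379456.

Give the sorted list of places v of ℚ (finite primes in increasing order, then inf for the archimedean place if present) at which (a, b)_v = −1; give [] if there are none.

[13, 19]

(a, b) ≡ (-323, 221) mod (ℚ^×)²; places V = {2, 3, 5, 7, 11, 13, 17, 19, 23, ∞}.
(a,b)_19: α=9, u≡14; β=4, v≡14 (mod 19); (14|19)=-1, (14|19)=-1; sign (−1)^0·-1^4·-1^9 = -1.
(a,b)_∞: sgn(-323)=−, sgn(221)=+, so +1.
(a,b)_7: α=-4, u≡5; β=-2, v≡4 (mod 7); (5|7)=-1, (4|7)=+1; sign (−1)^0·-1^-2·+1^-4 = +1.
(a,b)_11: α=0, u≡7; β=-2, v≡4 (mod 11); (7|11)=-1, (4|11)=+1; sign (−1)^0·-1^-2·+1^0 = +1.
(a,b)_17: α=3, u≡15; β=3, v≡8 (mod 17); (15|17)=+1, (8|17)=+1; sign (−1)^0·+1^3·+1^3 = +1.
(a,b)_23: α=6, u≡7; β=2, v≡22 (mod 23); (7|23)=-1, (22|23)=-1; sign (−1)^0·-1^2·-1^6 = +1.
(a,b)_5: α=2, u≡2; β=0, v≡4 (mod 5); (2|5)=-1, (4|5)=+1; sign (−1)^0·-1^0·+1^2 = +1.
(a,b)_2: α=-6, β=-6; u≡5, v≡5 (mod 8); ε(u)ε(v)=0·0, αω(v)=-6·1, βω(u)=-6·1; sum ≡ 0  ⇒  +1.
(a,b)_3: α=4, u≡1; β=0, v≡2 (mod 3); (1|3)=+1, (2|3)=-1; sign (−1)^0·+1^0·-1^4 = +1.
(a,b)_13: α=2, u≡6; β=3, v≡3 (mod 13); (6|13)=-1, (3|13)=+1; sign (−1)^0·-1^3·+1^2 = -1.
(-323, 221 / ℚ) ramifies at {13, 19}: a division algebra.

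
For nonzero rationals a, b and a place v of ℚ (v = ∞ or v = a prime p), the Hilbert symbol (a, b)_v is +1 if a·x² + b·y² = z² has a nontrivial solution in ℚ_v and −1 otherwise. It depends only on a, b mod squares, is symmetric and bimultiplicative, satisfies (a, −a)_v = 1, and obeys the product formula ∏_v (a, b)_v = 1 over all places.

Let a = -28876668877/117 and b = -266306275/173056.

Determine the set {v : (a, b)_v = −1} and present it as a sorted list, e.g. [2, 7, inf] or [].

[7, 17, 29, inf]

(a, b) ≡ (-2727361, -36859) mod (ℚ^×)²; places V = {2, 3, 5, 7, 13, 17, 29, 31, 41, 43, 53, ∞}.
(a,b)_29: α=0, u≡10; β=1, v≡6 (mod 29); (10|29)=-1, (6|29)=+1; sign (−1)^0·-1^1·+1^0 = -1.
(a,b)_43: α=1, u≡11; β=0, v≡14 (mod 43); (11|43)=+1, (14|43)=+1; sign (−1)^0·+1^0·+1^1 = +1.
(a,b)_13: α=-1, u≡1; β=-2, v≡9 (mod 13); (1|13)=+1, (9|13)=+1; sign (−1)^0·+1^-2·+1^-1 = +1.
(a,b)_17: α=1, u≡4; β=2, v≡6 (mod 17); (4|17)=+1, (6|17)=-1; sign (−1)^0·+1^2·-1^1 = -1.
(a,b)_31: α=0, u≡25; β=1, v≡25 (mod 31); (25|31)=+1, (25|31)=+1; sign (−1)^0·+1^1·+1^0 = +1.
(a,b)_5: α=0, u≡4; β=2, v≡4 (mod 5); (4|5)=+1, (4|5)=+1; sign (−1)^0·+1^2·+1^0 = +1.
(a,b)_2: α=0, β=-10; u≡7, v≡5 (mod 8); ε(u)ε(v)=1·0, αω(v)=0·1, βω(u)=-10·0; sum ≡ 0  ⇒  +1.
(a,b)_∞: sgn(-2727361)=−, sgn(-36859)=−, so -1.
(a,b)_53: α=2, u≡18; β=0, v≡40 (mod 53); (18|53)=-1, (40|53)=+1; sign (−1)^0·-1^0·+1^2 = +1.
(a,b)_3: α=-2, u≡2; β=0, v≡2 (mod 3); (2|3)=-1, (2|3)=-1; sign (−1)^0·-1^0·-1^-2 = +1.
(a,b)_41: α=1, u≡22; β=1, v≡11 (mod 41); (22|41)=-1, (11|41)=-1; sign (−1)^0·-1^1·-1^1 = +1.
(a,b)_7: α=3, u≡4; β=0, v≡5 (mod 7); (4|7)=+1, (5|7)=-1; sign (−1)^0·+1^0·-1^3 = -1.
(-2727361, -36859 / ℚ) ramifies at {7, 17, 29, ∞}: a division algebra.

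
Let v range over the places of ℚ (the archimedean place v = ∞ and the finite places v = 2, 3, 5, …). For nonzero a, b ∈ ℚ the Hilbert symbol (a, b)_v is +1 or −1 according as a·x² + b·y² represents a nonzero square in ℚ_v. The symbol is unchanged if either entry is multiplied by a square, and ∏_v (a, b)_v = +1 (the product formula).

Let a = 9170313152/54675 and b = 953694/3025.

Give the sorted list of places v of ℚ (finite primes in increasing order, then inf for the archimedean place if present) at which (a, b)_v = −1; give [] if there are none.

[2, 3]

(a, b) ≡ (429, 14) mod (ℚ^×)²; places V = {2, 3, 5, 7, 11, 13, 29, ∞}.
(a,b)_2: α=6, β=1; u≡5, v≡7 (mod 8); ε(u)ε(v)=0·1, αω(v)=6·0, βω(u)=1·1; sum ≡ 1  ⇒  -1.
(a,b)_3: α=-7, u≡2; β=4, v≡2 (mod 3); (2|3)=-1, (2|3)=-1; sign (−1)^0·-1^4·-1^-7 = -1.
(a,b)_∞: sgn(429)=+, sgn(14)=+, so +1.
(a,b)_5: α=-2, u≡1; β=-2, v≡4 (mod 5); (1|5)=+1, (4|5)=+1; sign (−1)^0·+1^-2·+1^-2 = +1.
(a,b)_7: α=2, u≡4; β=1, v≡1 (mod 7); (4|7)=+1, (1|7)=+1; sign (−1)^0·+1^1·+1^2 = +1.
(a,b)_29: α=0, u≡20; β=2, v≡10 (mod 29); (20|29)=+1, (10|29)=-1; sign (−1)^0·+1^2·-1^0 = +1.
(a,b)_13: α=3, u≡8; β=0, v≡3 (mod 13); (8|13)=-1, (3|13)=+1; sign (−1)^0·-1^0·+1^3 = +1.
(a,b)_11: α=3, u≡6; β=-2, v≡9 (mod 11); (6|11)=-1, (9|11)=+1; sign (−1)^0·-1^-2·+1^3 = +1.
(429, 14 / ℚ) ramifies at {2, 3}: a division algebra.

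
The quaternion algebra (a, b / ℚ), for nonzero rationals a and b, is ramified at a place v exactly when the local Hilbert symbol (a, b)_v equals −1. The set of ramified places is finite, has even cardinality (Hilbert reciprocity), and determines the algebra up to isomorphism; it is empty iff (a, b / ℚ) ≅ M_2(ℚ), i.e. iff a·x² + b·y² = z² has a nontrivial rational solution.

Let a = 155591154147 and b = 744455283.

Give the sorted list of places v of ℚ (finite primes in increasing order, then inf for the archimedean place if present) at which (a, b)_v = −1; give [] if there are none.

[2, 23]

(a, b) ≡ (9867, 17043) mod (ℚ^×)²; places V = {2, 3, 11, 13, 19, 23, ∞}.
(a,b)_2: α=0, β=0; u≡3, v≡3 (mod 8); ε(u)ε(v)=1·1, αω(v)=0·1, βω(u)=0·1; sum ≡ 1  ⇒  -1.
(a,b)_11: α=3, u≡2; β=2, v≡3 (mod 11); (2|11)=-1, (3|11)=+1; sign (−1)^0·-1^2·+1^3 = +1.
(a,b)_∞: sgn(9867)=+, sgn(17043)=+, so +1.
(a,b)_19: α=4, u≡4; β=3, v≡9 (mod 19); (4|19)=+1, (9|19)=+1; sign (−1)^0·+1^3·+1^4 = +1.
(a,b)_23: α=1, u≡17; β=1, v≡20 (mod 23); (17|23)=-1, (20|23)=-1; sign (−1)^1·-1^1·-1^1 = -1.
(a,b)_3: α=1, u≡1; β=1, v≡2 (mod 3); (1|3)=+1, (2|3)=-1; sign (−1)^1·+1^1·-1^1 = +1.
(a,b)_13: α=1, u≡11; β=1, v≡11 (mod 13); (11|13)=-1, (11|13)=-1; sign (−1)^0·-1^1·-1^1 = +1.
|Ram(9867, 17043)| = 2, even; anisotropic at {2, 23}.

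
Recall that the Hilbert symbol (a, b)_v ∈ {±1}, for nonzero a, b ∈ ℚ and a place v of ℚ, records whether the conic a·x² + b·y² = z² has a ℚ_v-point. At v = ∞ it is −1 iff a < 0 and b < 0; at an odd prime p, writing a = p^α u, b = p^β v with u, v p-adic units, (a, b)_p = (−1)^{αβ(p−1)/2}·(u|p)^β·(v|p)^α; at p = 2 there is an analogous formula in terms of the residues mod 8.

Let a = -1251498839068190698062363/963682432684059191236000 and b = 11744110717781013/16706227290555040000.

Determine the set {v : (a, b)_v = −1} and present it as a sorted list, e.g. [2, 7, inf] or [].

Mod squares: a ≡ -30, b ≡ 13. Check v ∈ {∞, 2, 3, 5, 7, 11, 13, 19, 29, 31}.
v=3: a=3^7·(≡2), b=3^4·(≡1) mod 3; (2|3)=-1, (1|3)=+1; (−1)^{7·4·1}·(-1)^4·(+1)^7 = +1.
v=11: a=11^2·(≡3), b=11^2·(≡2) mod 11; (3|11)=+1, (2|11)=-1; (−1)^{2·2·5}·(+1)^2·(-1)^2 = +1.
v=2: v_2(a)=-5, v_2(b)=-8; units ≡ 1, 5 (mod 8); ε·ε+αω+βω = 0·0+-5·1+-8·0 ≡ 1  ⇒  (a,b)_2 = -1.
v=13: a=13^2·(≡9), b=13^1·(≡10) mod 13; (9|13)=+1, (10|13)=+1; (−1)^{2·1·6}·(+1)^1·(+1)^2 = +1.
v=19: a=19^6·(≡8), b=19^4·(≡13) mod 19; (8|19)=-1, (13|19)=-1; (−1)^{6·4·9}·(-1)^4·(-1)^6 = +1.
v=31: a=31^-8·(≡20), b=31^-6·(≡27) mod 31; (20|31)=+1, (27|31)=-1; (−1)^{-8·-6·15}·(+1)^-6·(-1)^-8 = +1.
v=29: a=29^6·(≡13), b=29^4·(≡6) mod 29; (13|29)=+1, (6|29)=+1; (−1)^{6·4·14}·(+1)^4·(+1)^6 = +1.
v=7: a=7^-10·(≡6), b=7^-6·(≡5) mod 7; (6|7)=-1, (5|7)=-1; (−1)^{-10·-6·3}·(-1)^-6·(-1)^-10 = +1.
v=5: a=5^-3·(≡4), b=5^-4·(≡2) mod 5; (4|5)=+1, (2|5)=-1; (−1)^{-3·-4·2}·(+1)^-4·(-1)^-3 = -1.
v=∞: -30 < 0 and 13 > 0  ⇒  (a,b)_∞ = +1.
(-30, 13 / ℚ) ramifies at {2, 5}: a division algebra.

[2, 5]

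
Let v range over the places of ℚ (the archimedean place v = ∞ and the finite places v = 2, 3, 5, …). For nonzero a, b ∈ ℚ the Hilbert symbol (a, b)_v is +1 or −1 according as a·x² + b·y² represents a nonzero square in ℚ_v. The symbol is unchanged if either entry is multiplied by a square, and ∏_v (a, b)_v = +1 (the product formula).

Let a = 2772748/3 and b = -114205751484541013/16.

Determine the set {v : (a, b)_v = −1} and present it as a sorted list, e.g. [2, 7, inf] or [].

Mod squares: a ≡ 2079561, b ≡ -237677. Check v ∈ {∞, 2, 3, 11, 17, 29, 31, 41, 53}.
v=17: a=17^0·(≡16), b=17^1·(≡5) mod 17; (16|17)=+1, (5|17)=-1; (−1)^{0·1·8}·(+1)^1·(-1)^0 = +1.
v=53: a=53^1·(≡37), b=53^2·(≡40) mod 53; (37|53)=+1, (40|53)=+1; (−1)^{1·2·26}·(+1)^2·(+1)^1 = +1.
v=29: a=29^1·(≡19), b=29^2·(≡16) mod 29; (19|29)=-1, (16|29)=+1; (−1)^{1·2·14}·(-1)^2·(+1)^1 = +1.
v=31: a=31^0·(≡5), b=31^1·(≡21) mod 31; (5|31)=+1, (21|31)=-1; (−1)^{0·1·15}·(+1)^1·(-1)^0 = +1.
v=41: a=41^1·(≡20), b=41^3·(≡21) mod 41; (20|41)=+1, (21|41)=+1; (−1)^{1·3·20}·(+1)^3·(+1)^1 = +1.
v=11: a=11^1·(≡1), b=11^3·(≡2) mod 11; (1|11)=+1, (2|11)=-1; (−1)^{1·3·5}·(+1)^3·(-1)^1 = +1.
v=2: v_2(a)=2, v_2(b)=-4; units ≡ 1, 3 (mod 8); ε·ε+αω+βω = 0·1+2·1+-4·0 ≡ 0  ⇒  (a,b)_2 = +1.
v=∞: 2079561 > 0 and -237677 < 0  ⇒  (a,b)_∞ = +1.
v=3: a=3^-1·(≡1), b=3^0·(≡1) mod 3; (1|3)=+1, (1|3)=+1; (−1)^{-1·0·1}·(+1)^0·(+1)^-1 = +1.
Every local symbol is +1, so the conic 2079561·x² + -237677·y² = z² has ℚ_v-points for all v and hence a ℚ-point; (a, b / ℚ) ≅ M_2(ℚ).

[]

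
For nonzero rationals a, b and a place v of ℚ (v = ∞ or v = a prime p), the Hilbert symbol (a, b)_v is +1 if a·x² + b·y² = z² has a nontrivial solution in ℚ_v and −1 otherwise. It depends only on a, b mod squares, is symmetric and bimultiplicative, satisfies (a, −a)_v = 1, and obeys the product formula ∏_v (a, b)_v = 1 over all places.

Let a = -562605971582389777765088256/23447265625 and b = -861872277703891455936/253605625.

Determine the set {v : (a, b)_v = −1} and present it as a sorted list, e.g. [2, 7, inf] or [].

[19, 31, 37, inf]

Mod squares: a ≡ -4845520999, b ≡ -1271. Check v ∈ {∞, 2, 3, 5, 7, 11, 13, 17, 19, 29, 31, 37, 41}.
v=17: a=17^3·(≡3), b=17^2·(≡13) mod 17; (3|17)=-1, (13|17)=+1; (−1)^{3·2·8}·(-1)^2·(+1)^3 = +1.
v=29: a=29^1·(≡6), b=29^2·(≡4) mod 29; (6|29)=+1, (4|29)=+1; (−1)^{1·2·14}·(+1)^2·(+1)^1 = +1.
v=41: a=41^1·(≡32), b=41^1·(≡23) mod 41; (32|41)=+1, (23|41)=+1; (−1)^{1·1·20}·(+1)^1·(+1)^1 = +1.
v=11: a=11^3·(≡6), b=11^2·(≡5) mod 11; (6|11)=-1, (5|11)=+1; (−1)^{3·2·5}·(-1)^2·(+1)^3 = +1.
v=31: a=31^1·(≡3), b=31^1·(≡13) mod 31; (3|31)=-1, (13|31)=-1; (−1)^{1·1·15}·(-1)^1·(-1)^1 = -1.
v=37: a=37^3·(≡36), b=37^2·(≡6) mod 37; (36|37)=+1, (6|37)=-1; (−1)^{3·2·18}·(+1)^2·(-1)^3 = -1.
v=3: a=3^8·(≡2), b=3^6·(≡1) mod 3; (2|3)=-1, (1|3)=+1; (−1)^{8·6·1}·(-1)^6·(+1)^8 = +1.
v=2: v_2(a)=10, v_2(b)=6; units ≡ 1, 1 (mod 8); ε·ε+αω+βω = 0·0+10·0+6·0 ≡ 0  ⇒  (a,b)_2 = +1.
v=7: a=7^-4·(≡6), b=7^-4·(≡5) mod 7; (6|7)=-1, (5|7)=-1; (−1)^{-4·-4·3}·(-1)^-4·(-1)^-4 = +1.
v=19: a=19^3·(≡13), b=19^2·(≡15) mod 19; (13|19)=-1, (15|19)=-1; (−1)^{3·2·9}·(-1)^2·(-1)^3 = -1.
v=∞: -4845520999 < 0 and -1271 < 0  ⇒  (a,b)_∞ = -1.
v=5: a=5^-10·(≡4), b=5^-4·(≡1) mod 5; (4|5)=+1, (1|5)=+1; (−1)^{-10·-4·2}·(+1)^-4·(+1)^-10 = +1.
v=13: a=13^0·(≡8), b=13^-2·(≡3) mod 13; (8|13)=-1, (3|13)=+1; (−1)^{0·-2·6}·(-1)^-2·(+1)^0 = +1.
|Ram(-4845520999, -1271)| = 4, even; anisotropic at {19, 31, 37, ∞}.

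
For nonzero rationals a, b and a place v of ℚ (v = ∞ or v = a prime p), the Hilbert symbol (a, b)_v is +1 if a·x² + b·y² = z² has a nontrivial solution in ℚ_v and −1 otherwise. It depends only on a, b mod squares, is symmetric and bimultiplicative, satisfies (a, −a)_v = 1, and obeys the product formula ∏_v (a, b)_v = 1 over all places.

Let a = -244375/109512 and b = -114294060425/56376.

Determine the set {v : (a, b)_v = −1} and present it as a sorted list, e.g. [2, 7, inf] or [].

Mod squares: a ≡ -782, b ≡ -2958. Check v ∈ {∞, 2, 3, 5, 13, 17, 23, 29, 31}.
v=5: a=5^4·(≡2), b=5^2·(≡3) mod 5; (2|5)=-1, (3|5)=-1; (−1)^{4·2·2}·(-1)^2·(-1)^4 = +1.
v=31: a=31^0·(≡3), b=31^2·(≡2) mod 31; (3|31)=-1, (2|31)=+1; (−1)^{0·2·15}·(-1)^2·(+1)^0 = +1.
v=17: a=17^1·(≡5), b=17^1·(≡13) mod 17; (5|17)=-1, (13|17)=+1; (−1)^{1·1·8}·(-1)^1·(+1)^1 = -1.
v=3: a=3^-4·(≡1), b=3^-5·(≡1) mod 3; (1|3)=+1, (1|3)=+1; (−1)^{-4·-5·1}·(+1)^-5·(+1)^-4 = +1.
v=2: v_2(a)=-3, v_2(b)=-3; units ≡ 1, 1 (mod 8); ε·ε+αω+βω = 0·0+-3·0+-3·0 ≡ 0  ⇒  (a,b)_2 = +1.
v=∞: -782 < 0 and -2958 < 0  ⇒  (a,b)_∞ = -1.
v=13: a=13^-2·(≡7), b=13^0·(≡5) mod 13; (7|13)=-1, (5|13)=-1; (−1)^{-2·0·6}·(-1)^0·(-1)^-2 = +1.
v=23: a=23^1·(≡18), b=23^4·(≡3) mod 23; (18|23)=+1, (3|23)=+1; (−1)^{1·4·11}·(+1)^4·(+1)^1 = +1.
v=29: a=29^0·(≡1), b=29^-1·(≡17) mod 29; (1|29)=+1, (17|29)=-1; (−1)^{0·-1·14}·(+1)^-1·(-1)^0 = +1.
Ram(-782, -2958) = {17, ∞}; no ℚ_17-point on the conic.

[17, inf]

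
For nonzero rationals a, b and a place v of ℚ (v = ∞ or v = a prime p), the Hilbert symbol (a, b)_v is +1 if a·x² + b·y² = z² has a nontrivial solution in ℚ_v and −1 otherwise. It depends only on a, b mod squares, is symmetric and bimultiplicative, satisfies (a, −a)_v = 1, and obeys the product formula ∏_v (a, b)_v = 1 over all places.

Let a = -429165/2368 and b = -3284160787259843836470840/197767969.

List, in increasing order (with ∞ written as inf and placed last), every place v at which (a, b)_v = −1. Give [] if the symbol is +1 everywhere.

[5, 13, 37, inf]

(a, b) ≡ (-6105, -1677390) mod (ℚ^×)²; places V = {2, 3, 5, 7, 11, 13, 17, 19, 23, 37, 41, ∞}.
(a,b)_5: α=1, u≡4; β=1, v≡3 (mod 5); (4|5)=+1, (3|5)=-1; sign (−1)^0·+1^1·-1^1 = -1.
(a,b)_2: α=-6, β=3; u≡7, v≡1 (mod 8); ε(u)ε(v)=1·0, αω(v)=-6·0, βω(u)=3·0; sum ≡ 0  ⇒  +1.
(a,b)_17: α=2, u≡9; β=5, v≡9 (mod 17); (9|17)=+1, (9|17)=+1; sign (−1)^0·+1^5·+1^2 = +1.
(a,b)_19: α=0, u≡18; β=2, v≡11 (mod 19); (18|19)=-1, (11|19)=+1; sign (−1)^0·-1^2·+1^0 = +1.
(a,b)_41: α=0, u≡10; β=-2, v≡31 (mod 41); (10|41)=+1, (31|41)=+1; sign (−1)^0·+1^-2·+1^0 = +1.
(a,b)_11: α=1, u≡8; β=5, v≡1 (mod 11); (8|11)=-1, (1|11)=+1; sign (−1)^1·-1^5·+1^1 = +1.
(a,b)_∞: sgn(-6105)=−, sgn(-1677390)=−, so -1.
(a,b)_23: α=0, u≡8; β=1, v≡1 (mod 23); (8|23)=+1, (1|23)=+1; sign (−1)^0·+1^1·+1^0 = +1.
(a,b)_7: α=0, u≡6; β=-6, v≡6 (mod 7); (6|7)=-1, (6|7)=-1; sign (−1)^0·-1^-6·-1^0 = +1.
(a,b)_3: α=3, u≡2; β=9, v≡1 (mod 3); (2|3)=-1, (1|3)=+1; sign (−1)^1·-1^9·+1^3 = +1.
(a,b)_13: α=0, u≡2; β=3, v≡8 (mod 13); (2|13)=-1, (8|13)=-1; sign (−1)^0·-1^3·-1^0 = -1.
(a,b)_37: α=-1, u≡15; β=0, v≡20 (mod 37); (15|37)=-1, (20|37)=-1; sign (−1)^0·-1^0·-1^-1 = -1.
(-6105, -1677390 / ℚ) ramifies at {5, 13, 37, ∞}: a division algebra.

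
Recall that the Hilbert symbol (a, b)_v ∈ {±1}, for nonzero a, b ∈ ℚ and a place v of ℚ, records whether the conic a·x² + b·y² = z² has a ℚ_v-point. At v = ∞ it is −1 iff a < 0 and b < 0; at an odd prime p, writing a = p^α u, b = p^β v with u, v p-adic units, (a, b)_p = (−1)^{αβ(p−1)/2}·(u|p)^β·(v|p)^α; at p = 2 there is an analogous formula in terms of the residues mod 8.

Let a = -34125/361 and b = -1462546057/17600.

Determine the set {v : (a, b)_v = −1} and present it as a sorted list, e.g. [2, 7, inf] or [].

[5, 7, 11, 17, 23, inf]

(a, b) ≡ (-1365, -30107) mod (ℚ^×)²; places V = {2, 3, 5, 7, 11, 13, 17, 19, 23, 43, ∞}.
(a,b)_∞: sgn(-1365)=−, sgn(-30107)=−, so -1.
(a,b)_17: α=0, u≡7; β=3, v≡3 (mod 17); (7|17)=-1, (3|17)=-1; sign (−1)^0·-1^3·-1^0 = -1.
(a,b)_7: α=1, u≡1; β=1, v≡1 (mod 7); (1|7)=+1, (1|7)=+1; sign (−1)^1·+1^1·+1^1 = -1.
(a,b)_13: α=1, u≡4; β=0, v≡12 (mod 13); (4|13)=+1, (12|13)=+1; sign (−1)^0·+1^0·+1^1 = +1.
(a,b)_11: α=0, u≡7; β=-1, v≡10 (mod 11); (7|11)=-1, (10|11)=-1; sign (−1)^0·-1^-1·-1^0 = -1.
(a,b)_19: α=-2, u≡18; β=0, v≡15 (mod 19); (18|19)=-1, (15|19)=-1; sign (−1)^0·-1^0·-1^-2 = +1.
(a,b)_23: α=0, u≡22; β=1, v≡3 (mod 23); (22|23)=-1, (3|23)=+1; sign (−1)^0·-1^1·+1^0 = -1.
(a,b)_3: α=1, u≡1; β=0, v≡1 (mod 3); (1|3)=+1, (1|3)=+1; sign (−1)^0·+1^0·+1^1 = +1.
(a,b)_5: α=3, u≡2; β=-2, v≡2 (mod 5); (2|5)=-1, (2|5)=-1; sign (−1)^0·-1^-2·-1^3 = -1.
(a,b)_43: α=0, u≡1; β=2, v≡6 (mod 43); (1|43)=+1, (6|43)=+1; sign (−1)^0·+1^2·+1^0 = +1.
(a,b)_2: α=0, β=-6; u≡3, v≡5 (mod 8); ε(u)ε(v)=1·0, αω(v)=0·1, βω(u)=-6·1; sum ≡ 0  ⇒  +1.
Ram(-1365, -30107) = {5, 7, 11, 17, 23, ∞}; no ℚ_5-point on the conic.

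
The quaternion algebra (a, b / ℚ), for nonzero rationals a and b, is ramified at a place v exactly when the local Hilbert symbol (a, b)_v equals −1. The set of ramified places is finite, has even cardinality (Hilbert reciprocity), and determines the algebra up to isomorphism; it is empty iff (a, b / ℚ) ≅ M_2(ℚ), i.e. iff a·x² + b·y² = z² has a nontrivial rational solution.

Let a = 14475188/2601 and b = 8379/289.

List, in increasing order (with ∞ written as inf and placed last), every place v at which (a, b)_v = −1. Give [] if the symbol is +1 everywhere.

Mod squares: a ≡ 437, b ≡ 19. Check v ∈ {∞, 2, 3, 7, 13, 17, 19, 23}.
v=13: a=13^2·(≡8), b=13^0·(≡11) mod 13; (8|13)=-1, (11|13)=-1; (−1)^{2·0·6}·(-1)^0·(-1)^2 = +1.
v=2: v_2(a)=2, v_2(b)=0; units ≡ 5, 3 (mod 8); ε·ε+αω+βω = 0·1+2·1+0·1 ≡ 0  ⇒  (a,b)_2 = +1.
v=∞: 437 > 0 and 19 > 0  ⇒  (a,b)_∞ = +1.
v=19: a=19^1·(≡5), b=19^1·(≡1) mod 19; (5|19)=+1, (1|19)=+1; (−1)^{1·1·9}·(+1)^1·(+1)^1 = -1.
v=7: a=7^2·(≡3), b=7^2·(≡5) mod 7; (3|7)=-1, (5|7)=-1; (−1)^{2·2·3}·(-1)^2·(-1)^2 = +1.
v=23: a=23^1·(≡15), b=23^0·(≡20) mod 23; (15|23)=-1, (20|23)=-1; (−1)^{1·0·11}·(-1)^0·(-1)^1 = -1.
v=3: a=3^-2·(≡2), b=3^2·(≡1) mod 3; (2|3)=-1, (1|3)=+1; (−1)^{-2·2·1}·(-1)^2·(+1)^-2 = +1.
v=17: a=17^-2·(≡5), b=17^-2·(≡15) mod 17; (5|17)=-1, (15|17)=+1; (−1)^{-2·-2·8}·(-1)^-2·(+1)^-2 = +1.
(437, 19 / ℚ) ramifies at {19, 23}: a division algebra.

[19, 23]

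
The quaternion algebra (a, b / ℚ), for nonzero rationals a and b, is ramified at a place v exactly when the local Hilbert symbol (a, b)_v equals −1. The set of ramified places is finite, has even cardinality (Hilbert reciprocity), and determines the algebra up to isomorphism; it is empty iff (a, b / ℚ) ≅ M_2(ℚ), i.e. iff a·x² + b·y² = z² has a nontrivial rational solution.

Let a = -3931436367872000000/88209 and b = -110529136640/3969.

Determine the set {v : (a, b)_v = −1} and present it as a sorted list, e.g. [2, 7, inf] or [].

[2, 5, 17, inf]

(a, b) ≡ (-17, -2210) mod (ℚ^×)²; places V = {2, 3, 5, 7, 11, 13, 17, ∞}.
(a,b)_2: α=20, β=11; u≡7, v≡7 (mod 8); ε(u)ε(v)=1·1, αω(v)=20·0, βω(u)=11·0; sum ≡ 1  ⇒  -1.
(a,b)_5: α=6, u≡3; β=1, v≡3 (mod 5); (3|5)=-1, (3|5)=-1; sign (−1)^0·-1^1·-1^6 = -1.
(a,b)_17: α=5, u≡9; β=3, v≡14 (mod 17); (9|17)=+1, (14|17)=-1; sign (−1)^0·+1^3·-1^5 = -1.
(a,b)_3: α=-6, u≡1; β=-4, v≡1 (mod 3); (1|3)=+1, (1|3)=+1; sign (−1)^0·+1^-4·+1^-6 = +1.
(a,b)_7: α=0, u≡4; β=-2, v≡2 (mod 7); (4|7)=+1, (2|7)=+1; sign (−1)^0·+1^-2·+1^0 = +1.
(a,b)_∞: sgn(-17)=−, sgn(-2210)=−, so -1.
(a,b)_11: α=-2, u≡3; β=0, v≡5 (mod 11); (3|11)=+1, (5|11)=+1; sign (−1)^0·+1^0·+1^-2 = +1.
(a,b)_13: α=2, u≡3; β=3, v≡12 (mod 13); (3|13)=+1, (12|13)=+1; sign (−1)^0·+1^3·+1^2 = +1.
Ram(-17, -2210) = {2, 5, 17, ∞}; no ℚ_2-point on the conic.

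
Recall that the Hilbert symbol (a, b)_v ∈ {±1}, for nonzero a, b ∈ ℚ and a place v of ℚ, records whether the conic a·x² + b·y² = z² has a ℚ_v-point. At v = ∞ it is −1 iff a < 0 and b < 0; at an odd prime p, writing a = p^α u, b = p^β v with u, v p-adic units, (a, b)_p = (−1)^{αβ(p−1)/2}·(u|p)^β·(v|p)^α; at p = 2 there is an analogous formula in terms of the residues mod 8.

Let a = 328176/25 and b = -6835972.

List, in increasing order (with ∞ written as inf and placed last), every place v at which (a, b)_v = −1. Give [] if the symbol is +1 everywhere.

[2, 11, 19, 37, 43, 53]

(a, b) ≡ (2279, -1708993) mod (ℚ^×)²; places V = {2, 3, 5, 11, 13, 17, 19, 37, 43, 53, ∞}.
(a,b)_3: α=2, u≡2; β=0, v≡2 (mod 3); (2|3)=-1, (2|3)=-1; sign (−1)^0·-1^0·-1^2 = +1.
(a,b)_43: α=1, u≡6; β=0, v≡39 (mod 43); (6|43)=+1, (39|43)=-1; sign (−1)^0·+1^0·-1^1 = -1.
(a,b)_∞: sgn(2279)=+, sgn(-1708993)=−, so +1.
(a,b)_11: α=0, u≡8; β=1, v≡4 (mod 11); (8|11)=-1, (4|11)=+1; sign (−1)^0·-1^1·+1^0 = -1.
(a,b)_37: α=0, u≡32; β=1, v≡22 (mod 37); (32|37)=-1, (22|37)=-1; sign (−1)^0·-1^1·-1^0 = -1.
(a,b)_17: α=0, u≡1; β=1, v≡2 (mod 17); (1|17)=+1, (2|17)=+1; sign (−1)^0·+1^1·+1^0 = +1.
(a,b)_2: α=4, β=2; u≡7, v≡7 (mod 8); ε(u)ε(v)=1·1, αω(v)=4·0, βω(u)=2·0; sum ≡ 1  ⇒  -1.
(a,b)_19: α=0, u≡14; β=1, v≡15 (mod 19); (14|19)=-1, (15|19)=-1; sign (−1)^0·-1^1·-1^0 = -1.
(a,b)_13: α=0, u≡9; β=1, v≡6 (mod 13); (9|13)=+1, (6|13)=-1; sign (−1)^0·+1^1·-1^0 = +1.
(a,b)_53: α=1, u≡6; β=0, v≡21 (mod 53); (6|53)=+1, (21|53)=-1; sign (−1)^0·+1^0·-1^1 = -1.
(a,b)_5: α=-2, u≡1; β=0, v≡3 (mod 5); (1|5)=+1, (3|5)=-1; sign (−1)^0·+1^0·-1^-2 = +1.
Ram(2279, -1708993) = {2, 11, 19, 37, 43, 53}; no ℚ_2-point on the conic.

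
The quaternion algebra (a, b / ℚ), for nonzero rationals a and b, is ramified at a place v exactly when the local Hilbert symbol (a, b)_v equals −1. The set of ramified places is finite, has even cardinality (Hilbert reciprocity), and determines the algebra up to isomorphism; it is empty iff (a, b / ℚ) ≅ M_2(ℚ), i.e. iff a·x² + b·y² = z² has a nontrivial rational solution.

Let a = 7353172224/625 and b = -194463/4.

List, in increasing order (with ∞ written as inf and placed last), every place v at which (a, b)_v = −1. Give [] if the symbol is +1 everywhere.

Mod squares: a ≡ 41, b ≡ -21607. Check v ∈ {∞, 2, 3, 5, 17, 31, 41}.
v=31: a=31^2·(≡8), b=31^1·(≡5) mod 31; (8|31)=+1, (5|31)=+1; (−1)^{2·1·15}·(+1)^1·(+1)^2 = +1.
v=41: a=41^1·(≡2), b=41^1·(≡34) mod 41; (2|41)=+1, (34|41)=-1; (−1)^{1·1·20}·(+1)^1·(-1)^1 = -1.
v=5: a=5^-4·(≡4), b=5^0·(≡3) mod 5; (4|5)=+1, (3|5)=-1; (−1)^{-4·0·2}·(+1)^0·(-1)^-4 = +1.
v=2: v_2(a)=8, v_2(b)=-2; units ≡ 1, 1 (mod 8); ε·ε+αω+βω = 0·0+8·0+-2·0 ≡ 0  ⇒  (a,b)_2 = +1.
v=17: a=17^0·(≡6), b=17^1·(≡9) mod 17; (6|17)=-1, (9|17)=+1; (−1)^{0·1·8}·(-1)^1·(+1)^0 = -1.
v=3: a=3^6·(≡2), b=3^2·(≡2) mod 3; (2|3)=-1, (2|3)=-1; (−1)^{6·2·1}·(-1)^2·(-1)^6 = +1.
v=∞: 41 > 0 and -21607 < 0  ⇒  (a,b)_∞ = +1.
(41, -21607 / ℚ) ramifies at {17, 41}: a division algebra.

[17, 41]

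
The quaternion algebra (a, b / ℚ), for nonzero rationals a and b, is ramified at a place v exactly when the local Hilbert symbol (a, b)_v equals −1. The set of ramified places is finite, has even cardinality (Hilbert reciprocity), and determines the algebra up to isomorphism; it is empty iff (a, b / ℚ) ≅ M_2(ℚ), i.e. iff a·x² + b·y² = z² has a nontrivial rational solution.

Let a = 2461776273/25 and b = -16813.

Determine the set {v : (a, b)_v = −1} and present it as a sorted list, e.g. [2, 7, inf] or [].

Mod squares: a ≡ 946473, b ≡ -16813. Check v ∈ {∞, 2, 3, 5, 11, 17, 23, 29, 43}.
v=11: a=11^1·(≡9), b=11^0·(≡6) mod 11; (9|11)=+1, (6|11)=-1; (−1)^{1·0·5}·(+1)^0·(-1)^1 = -1.
v=29: a=29^1·(≡27), b=29^0·(≡7) mod 29; (27|29)=-1, (7|29)=+1; (−1)^{1·0·14}·(-1)^0·(+1)^1 = +1.
v=2: v_2(a)=0, v_2(b)=0; units ≡ 1, 3 (mod 8); ε·ε+αω+βω = 0·1+0·1+0·0 ≡ 0  ⇒  (a,b)_2 = +1.
v=43: a=43^1·(≡13), b=43^1·(≡39) mod 43; (13|43)=+1, (39|43)=-1; (−1)^{1·1·21}·(+1)^1·(-1)^1 = +1.
v=5: a=5^-2·(≡3), b=5^0·(≡2) mod 5; (3|5)=-1, (2|5)=-1; (−1)^{-2·0·2}·(-1)^0·(-1)^-2 = +1.
v=23: a=23^1·(≡4), b=23^1·(≡5) mod 23; (4|23)=+1, (5|23)=-1; (−1)^{1·1·11}·(+1)^1·(-1)^1 = +1.
v=3: a=3^3·(≡2), b=3^0·(≡2) mod 3; (2|3)=-1, (2|3)=-1; (−1)^{3·0·1}·(-1)^0·(-1)^3 = -1.
v=17: a=17^2·(≡2), b=17^1·(≡14) mod 17; (2|17)=+1, (14|17)=-1; (−1)^{2·1·8}·(+1)^1·(-1)^2 = +1.
v=∞: 946473 > 0 and -16813 < 0  ⇒  (a,b)_∞ = +1.
|Ram(946473, -16813)| = 2, even; anisotropic at {3, 11}.

[3, 11]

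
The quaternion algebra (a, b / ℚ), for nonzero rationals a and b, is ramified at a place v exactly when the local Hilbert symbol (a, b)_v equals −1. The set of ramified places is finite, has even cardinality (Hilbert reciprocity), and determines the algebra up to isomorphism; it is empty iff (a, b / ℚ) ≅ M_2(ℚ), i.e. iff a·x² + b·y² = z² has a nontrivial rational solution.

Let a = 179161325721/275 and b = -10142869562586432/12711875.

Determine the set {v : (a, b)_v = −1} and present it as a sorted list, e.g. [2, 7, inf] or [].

Mod squares: a ≡ 721259, b ≡ -5423. Check v ∈ {∞, 2, 3, 5, 7, 11, 17, 19, 29, 43}.
v=17: a=17^1·(≡12), b=17^1·(≡13) mod 17; (12|17)=-1, (13|17)=+1; (−1)^{1·1·8}·(-1)^1·(+1)^1 = -1.
v=3: a=3^2·(≡2), b=3^2·(≡1) mod 3; (2|3)=-1, (1|3)=+1; (−1)^{2·2·1}·(-1)^2·(+1)^2 = +1.
v=7: a=7^1·(≡4), b=7^6·(≡4) mod 7; (4|7)=+1, (4|7)=+1; (−1)^{1·6·3}·(+1)^6·(+1)^1 = +1.
v=43: a=43^0·(≡37), b=43^-2·(≡9) mod 43; (37|43)=-1, (9|43)=+1; (−1)^{0·-2·21}·(-1)^-2·(+1)^0 = +1.
v=∞: 721259 > 0 and -5423 < 0  ⇒  (a,b)_∞ = +1.
v=2: v_2(a)=0, v_2(b)=6; units ≡ 3, 1 (mod 8); ε·ε+αω+βω = 1·0+0·0+6·1 ≡ 0  ⇒  (a,b)_2 = +1.
v=29: a=29^3·(≡2), b=29^3·(≡4) mod 29; (2|29)=-1, (4|29)=+1; (−1)^{3·3·14}·(-1)^3·(+1)^3 = -1.
v=19: a=19^3·(≡3), b=19^2·(≡11) mod 19; (3|19)=-1, (11|19)=+1; (−1)^{3·2·9}·(-1)^2·(+1)^3 = +1.
v=5: a=5^-2·(≡1), b=5^-4·(≡2) mod 5; (1|5)=+1, (2|5)=-1; (−1)^{-2·-4·2}·(+1)^-4·(-1)^-2 = +1.
v=11: a=11^-1·(≡5), b=11^-1·(≡6) mod 11; (5|11)=+1, (6|11)=-1; (−1)^{-1·-1·5}·(+1)^-1·(-1)^-1 = +1.
|Ram(721259, -5423)| = 2, even; anisotropic at {17, 29}.

[17, 29]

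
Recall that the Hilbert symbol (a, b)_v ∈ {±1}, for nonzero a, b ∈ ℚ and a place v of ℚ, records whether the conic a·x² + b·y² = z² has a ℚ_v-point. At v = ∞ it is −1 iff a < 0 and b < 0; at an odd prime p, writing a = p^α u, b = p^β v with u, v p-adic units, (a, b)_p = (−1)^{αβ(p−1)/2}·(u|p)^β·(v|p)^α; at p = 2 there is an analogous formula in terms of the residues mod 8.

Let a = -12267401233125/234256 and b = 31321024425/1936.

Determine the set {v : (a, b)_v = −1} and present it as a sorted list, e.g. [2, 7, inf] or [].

[3, 53]

(a, b) ≡ (-8885397, 63017) mod (ℚ^×)²; places V = {2, 3, 5, 11, 29, 41, 47, 53, ∞}.
(a,b)_11: α=-4, u≡10; β=-2, v≡4 (mod 11); (10|11)=-1, (4|11)=+1; sign (−1)^0·-1^-2·+1^-4 = +1.
(a,b)_3: α=1, u≡2; β=2, v≡2 (mod 3); (2|3)=-1, (2|3)=-1; sign (−1)^0·-1^2·-1^1 = -1.
(a,b)_41: α=1, u≡25; β=1, v≡1 (mod 41); (25|41)=+1, (1|41)=+1; sign (−1)^0·+1^1·+1^1 = +1.
(a,b)_29: α=1, u≡10; β=1, v≡19 (mod 29); (10|29)=-1, (19|29)=-1; sign (−1)^0·-1^1·-1^1 = +1.
(a,b)_5: α=4, u≡2; β=2, v≡2 (mod 5); (2|5)=-1, (2|5)=-1; sign (−1)^0·-1^2·-1^4 = +1.
(a,b)_∞: sgn(-8885397)=−, sgn(63017)=+, so +1.
(a,b)_53: α=1, u≡17; β=1, v≡21 (mod 53); (17|53)=+1, (21|53)=-1; sign (−1)^0·+1^1·-1^1 = -1.
(a,b)_2: α=-4, β=-4; u≡3, v≡1 (mod 8); ε(u)ε(v)=1·0, αω(v)=-4·0, βω(u)=-4·1; sum ≡ 0  ⇒  +1.
(a,b)_47: α=3, u≡29; β=2, v≡32 (mod 47); (29|47)=-1, (32|47)=+1; sign (−1)^0·-1^2·+1^3 = +1.
(-8885397, 63017 / ℚ) ramifies at {3, 53}: a division algebra.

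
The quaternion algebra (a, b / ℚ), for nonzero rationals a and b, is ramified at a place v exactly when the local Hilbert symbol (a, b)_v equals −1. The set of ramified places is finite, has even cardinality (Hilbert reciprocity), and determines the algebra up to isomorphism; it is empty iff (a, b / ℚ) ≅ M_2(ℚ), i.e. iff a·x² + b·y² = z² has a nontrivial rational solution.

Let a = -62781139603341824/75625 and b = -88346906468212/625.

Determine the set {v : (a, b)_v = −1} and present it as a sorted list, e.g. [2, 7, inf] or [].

[31, inf]

Mod squares: a ≡ -434, b ≡ -20677. Check v ∈ {∞, 2, 5, 7, 11, 23, 29, 31}.
v=29: a=29^2·(≡22), b=29^3·(≡19) mod 29; (22|29)=+1, (19|29)=-1; (−1)^{2·3·14}·(+1)^3·(-1)^2 = +1.
v=31: a=31^1·(≡13), b=31^1·(≡11) mod 31; (13|31)=-1, (11|31)=-1; (−1)^{1·1·15}·(-1)^1·(-1)^1 = -1.
v=2: v_2(a)=9, v_2(b)=2; units ≡ 7, 3 (mod 8); ε·ε+αω+βω = 1·1+9·1+2·0 ≡ 0  ⇒  (a,b)_2 = +1.
v=11: a=11^-2·(≡8), b=11^0·(≡9) mod 11; (8|11)=-1, (9|11)=+1; (−1)^{-2·0·5}·(-1)^0·(+1)^-2 = +1.
v=7: a=7^5·(≡2), b=7^4·(≡1) mod 7; (2|7)=+1, (1|7)=+1; (−1)^{5·4·3}·(+1)^4·(+1)^5 = +1.
v=5: a=5^-4·(≡1), b=5^-4·(≡3) mod 5; (1|5)=+1, (3|5)=-1; (−1)^{-4·-4·2}·(+1)^-4·(-1)^-4 = +1.
v=∞: -434 < 0 and -20677 < 0  ⇒  (a,b)_∞ = -1.
v=23: a=23^4·(≡18), b=23^3·(≡19) mod 23; (18|23)=+1, (19|23)=-1; (−1)^{4·3·11}·(+1)^3·(-1)^4 = +1.
|Ram(-434, -20677)| = 2, even; anisotropic at {31, ∞}.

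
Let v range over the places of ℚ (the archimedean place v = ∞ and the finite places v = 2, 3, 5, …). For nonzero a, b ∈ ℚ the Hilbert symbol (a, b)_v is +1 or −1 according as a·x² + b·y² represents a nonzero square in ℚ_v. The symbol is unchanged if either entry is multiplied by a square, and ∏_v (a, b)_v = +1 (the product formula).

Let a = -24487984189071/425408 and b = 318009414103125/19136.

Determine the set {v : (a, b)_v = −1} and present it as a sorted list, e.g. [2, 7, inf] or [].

(a, b) ≡ (-15321657, 85215) mod (ℚ^×)²; places V = {2, 3, 5, 13, 17, 19, 23, 29, 31, 43, 47, ∞}.
(a,b)_29: α=1, u≡19; β=2, v≡23 (mod 29); (19|29)=-1, (23|29)=+1; sign (−1)^0·-1^2·+1^1 = +1.
(a,b)_31: α=1, u≡23; β=2, v≡24 (mod 31); (23|31)=-1, (24|31)=-1; sign (−1)^0·-1^2·-1^1 = -1.
(a,b)_17: α=-2, u≡4; β=0, v≡5 (mod 17); (4|17)=+1, (5|17)=-1; sign (−1)^0·+1^0·-1^-2 = +1.
(a,b)_47: α=2, u≡18; β=2, v≡28 (mod 47); (18|47)=+1, (28|47)=+1; sign (−1)^0·+1^2·+1^2 = +1.
(a,b)_13: α=1, u≡4; β=-1, v≡10 (mod 13); (4|13)=+1, (10|13)=+1; sign (−1)^0·+1^-1·+1^1 = +1.
(a,b)_3: α=3, u≡2; β=1, v≡1 (mod 3); (2|3)=-1, (1|3)=+1; sign (−1)^1·-1^1·+1^3 = +1.
(a,b)_2: α=-6, β=-6; u≡7, v≡7 (mod 8); ε(u)ε(v)=1·1, αω(v)=-6·0, βω(u)=-6·0; sum ≡ 1  ⇒  -1.
(a,b)_43: α=2, u≡38; β=0, v≡5 (mod 43); (38|43)=+1, (5|43)=-1; sign (−1)^0·+1^0·-1^2 = +1.
(a,b)_19: α=1, u≡12; β=1, v≡5 (mod 19); (12|19)=-1, (5|19)=+1; sign (−1)^1·-1^1·+1^1 = +1.
(a,b)_∞: sgn(-15321657)=−, sgn(85215)=+, so +1.
(a,b)_5: α=0, u≡3; β=5, v≡3 (mod 5); (3|5)=-1, (3|5)=-1; sign (−1)^0·-1^5·-1^0 = -1.
(a,b)_23: α=-1, u≡16; β=-1, v≡13 (mod 23); (16|23)=+1, (13|23)=+1; sign (−1)^1·+1^-1·+1^-1 = -1.
|Ram(-15321657, 85215)| = 4, even; anisotropic at {2, 5, 23, 31}.

[2, 5, 23, 31]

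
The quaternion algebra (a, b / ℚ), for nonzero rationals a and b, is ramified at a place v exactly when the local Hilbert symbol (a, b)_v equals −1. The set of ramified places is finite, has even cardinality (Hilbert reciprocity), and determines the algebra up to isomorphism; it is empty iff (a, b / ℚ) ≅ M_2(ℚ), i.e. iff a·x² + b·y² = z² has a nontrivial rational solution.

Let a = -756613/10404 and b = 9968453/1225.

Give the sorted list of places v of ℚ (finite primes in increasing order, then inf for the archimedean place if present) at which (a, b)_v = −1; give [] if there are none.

(a, b) ≡ (-37, 10373) mod (ℚ^×)²; places V = {2, 3, 5, 7, 11, 13, 17, 23, 31, 37, 41, ∞}.
(a,b)_17: α=-2, u≡3; β=0, v≡10 (mod 17); (3|17)=-1, (10|17)=-1; sign (−1)^0·-1^0·-1^-2 = +1.
(a,b)_11: α=2, u≡8; β=1, v≡8 (mod 11); (8|11)=-1, (8|11)=-1; sign (−1)^0·-1^1·-1^2 = -1.
(a,b)_37: α=1, u≡7; β=0, v≡6 (mod 37); (7|37)=+1, (6|37)=-1; sign (−1)^0·+1^0·-1^1 = -1.
(a,b)_2: α=-2, β=0; u≡3, v≡5 (mod 8); ε(u)ε(v)=1·0, αω(v)=-2·1, βω(u)=0·1; sum ≡ 0  ⇒  +1.
(a,b)_3: α=-2, u≡2; β=0, v≡2 (mod 3); (2|3)=-1, (2|3)=-1; sign (−1)^0·-1^0·-1^-2 = +1.
(a,b)_23: α=0, u≡8; β=1, v≡19 (mod 23); (8|23)=+1, (19|23)=-1; sign (−1)^0·+1^1·-1^0 = +1.
(a,b)_41: α=0, u≡4; β=1, v≡24 (mod 41); (4|41)=+1, (24|41)=-1; sign (−1)^0·+1^1·-1^0 = +1.
(a,b)_13: α=2, u≡2; β=0, v≡9 (mod 13); (2|13)=-1, (9|13)=+1; sign (−1)^0·-1^0·+1^2 = +1.
(a,b)_∞: sgn(-37)=−, sgn(10373)=+, so +1.
(a,b)_5: α=0, u≡3; β=-2, v≡2 (mod 5); (3|5)=-1, (2|5)=-1; sign (−1)^0·-1^-2·-1^0 = +1.
(a,b)_7: α=0, u≡5; β=-2, v≡3 (mod 7); (5|7)=-1, (3|7)=-1; sign (−1)^0·-1^-2·-1^0 = +1.
(a,b)_31: α=0, u≡10; β=2, v≡7 (mod 31); (10|31)=+1, (7|31)=+1; sign (−1)^0·+1^2·+1^0 = +1.
|Ram(-37, 10373)| = 2, even; anisotropic at {11, 37}.

[11, 37]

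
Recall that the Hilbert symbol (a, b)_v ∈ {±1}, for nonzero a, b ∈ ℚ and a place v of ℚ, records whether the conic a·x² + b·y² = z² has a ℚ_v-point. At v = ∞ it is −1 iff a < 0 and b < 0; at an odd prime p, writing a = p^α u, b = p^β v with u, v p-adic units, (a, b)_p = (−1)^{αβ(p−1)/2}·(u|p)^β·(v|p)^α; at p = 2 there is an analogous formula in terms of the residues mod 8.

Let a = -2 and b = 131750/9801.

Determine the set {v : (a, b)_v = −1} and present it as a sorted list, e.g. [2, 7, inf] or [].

[5, 31]

Mod squares: a ≡ -2, b ≡ 5270. Check v ∈ {∞, 2, 3, 5, 11, 17, 31}.
v=31: a=31^0·(≡29), b=31^1·(≡13) mod 31; (29|31)=-1, (13|31)=-1; (−1)^{0·1·15}·(-1)^1·(-1)^0 = -1.
v=2: v_2(a)=1, v_2(b)=1; units ≡ 7, 3 (mod 8); ε·ε+αω+βω = 1·1+1·1+1·0 ≡ 0  ⇒  (a,b)_2 = +1.
v=11: a=11^0·(≡9), b=11^-2·(≡9) mod 11; (9|11)=+1, (9|11)=+1; (−1)^{0·-2·5}·(+1)^-2·(+1)^0 = +1.
v=∞: -2 < 0 and 5270 > 0  ⇒  (a,b)_∞ = +1.
v=5: a=5^0·(≡3), b=5^3·(≡4) mod 5; (3|5)=-1, (4|5)=+1; (−1)^{0·3·2}·(-1)^3·(+1)^0 = -1.
v=17: a=17^0·(≡15), b=17^1·(≡13) mod 17; (15|17)=+1, (13|17)=+1; (−1)^{0·1·8}·(+1)^1·(+1)^0 = +1.
v=3: a=3^0·(≡1), b=3^-4·(≡2) mod 3; (1|3)=+1, (2|3)=-1; (−1)^{0·-4·1}·(+1)^-4·(-1)^0 = +1.
|Ram(-2, 5270)| = 2, even; anisotropic at {5, 31}.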